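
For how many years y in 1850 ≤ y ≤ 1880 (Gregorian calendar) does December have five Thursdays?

13

December has 31 days; it has five Thursdays when Thursday falls among the first (month-length − 28) days — i.e. when December 1 is one of Thursday/Wednesday/Tuesday.
December 1 by year: 1850:Sun 1851:Mon 1852:Wed✓ 1853:Thu✓ 1854:Fri 1855:Sat 1856:Mon 1857:Tue✓ 1858:Wed✓ 1859:Thu✓ 1860:Sat 1861:Sun 1862:Mon 1863:Tue✓ 1864:Thu✓ 1865:Fri 1866:Sat 1867:Sun 1868:Tue✓ 1869:Wed✓ 1870:Thu✓ 1871:Fri 1872:Sun 1873:Mon 1874:Tue✓ 1875:Wed✓ 1876:Fri 1877:Sat 1878:Sun 1879:Mon 1880:Wed✓
Years with five Thursdays: 1852, 1853, 1857, 1858, 1859, 1863, 1864, 1868, 1869, 1870, 1874, 1875, 1880 → 13.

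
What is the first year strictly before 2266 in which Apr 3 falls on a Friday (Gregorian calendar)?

2263

From one year to the next, a fixed date's weekday advances by 1, or by 2 when a Feb 29 lies between the two dates.
2266: April 3 is Tuesday.
2265: Monday (−1)
2264: Sunday (−1)
2263: Friday (−2)
Apr 3 falls on a Friday in 2263.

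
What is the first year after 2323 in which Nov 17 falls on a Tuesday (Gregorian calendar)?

From one year to the next, a fixed date's weekday advances by 1, or by 2 when a Feb 29 lies between the two dates.
2323: November 17 is Saturday.
2324: Monday (+2)
2325: Tuesday (+1)
Nov 17 falls on a Tuesday in 2325.

2325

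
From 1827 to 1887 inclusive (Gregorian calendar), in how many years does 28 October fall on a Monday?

8

Track 28 October's weekday year by year (advancing +1, or +2 across a Feb 29):
  1827: Sun  1828: Tue (+2)  1829: Wed (+1)  1830: Thu (+1)  1831: Fri (+1)
  1832: Sun (+2)  1833: Mon (+1) ✓  1834: Tue (+1)  1835: Wed (+1)  1836: Fri (+2)
  1837: Sat (+1)  1838: Sun (+1)  1839: Mon (+1) ✓  1840: Wed (+2)  … (33 more years) …
  1874: Wed (+1)  1875: Thu (+1)  1876: Sat (+2)  1877: Sun (+1)  1878: Mon (+1) ✓
  1879: Tue (+1)  1880: Thu (+2)  1881: Fri (+1)  1882: Sat (+1)  1883: Sun (+1)
  1884: Tue (+2)  1885: Wed (+1)  1886: Thu (+1)  1887: Fri (+1)
Monday years: 1833, 1839, 1844, 1850, 1861, 1867, 1872, 1878 — 8 in total.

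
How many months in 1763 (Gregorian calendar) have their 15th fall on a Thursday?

Check the 15th of each month of 1763: Jan 15: Sat, Feb 15: Tue, Mar 15: Tue, Apr 15: Fri, May 15: Sun, Jun 15: Wed, Jul 15: Fri, Aug 15: Mon, Sep 15: Thu, Oct 15: Sat, Nov 15: Tue, Dec 15: Thu.
Thursday occurs in September, December — 2 months.

2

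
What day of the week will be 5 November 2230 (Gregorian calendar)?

Friday

January 1, 2230 is a Friday.
November 5 is day 309 of the year, i.e. 308 days after Jan 1.
308 mod 7 = 0, so advance 0 weekdays from Friday: Friday.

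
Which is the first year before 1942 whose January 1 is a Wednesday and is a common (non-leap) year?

Jan 1 advances by 2 weekdays after a leap year and by 1 after a common year.
1942: Jan 1 is Thursday.
1941: Wednesday
1941 begins on a Wednesday and is a common year.

1941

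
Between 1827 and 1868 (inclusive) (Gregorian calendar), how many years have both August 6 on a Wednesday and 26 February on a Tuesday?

Check each year's weekday for August 6 and 26 February:
  1827: Mon/Mon  1828: Wed/Tue ✓  1829: Thu/Thu  1830: Fri/Fri  1831: Sat/Sat  1832: Mon/Sun  1833: Tue/Tue  1834: Wed/Wed  1835: Thu/Thu  1836: Sat/Fri  1837: Sun/Sun  1838: Mon/Mon  1839: Tue/Tue  1840: Thu/Wed  …(14 more)…  1855: Mon/Mon  1856: Wed/Tue ✓  1857: Thu/Thu  1858: Fri/Fri  1859: Sat/Sat  1860: Mon/Sun  1861: Tue/Tue  1862: Wed/Wed  1863: Thu/Thu  1864: Sat/Fri  1865: Sun/Sun  1866: Mon/Mon  1867: Tue/Tue  1868: Thu/Wed
Both conditions hold in: 1828, 1856 — 2.

2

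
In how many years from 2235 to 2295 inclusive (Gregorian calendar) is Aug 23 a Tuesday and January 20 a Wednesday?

Check each year's weekday for Aug 23 and January 20:
  2235: Sun/Tue  2236: Tue/Wed ✓  2237: Wed/Fri  2238: Thu/Sat  2239: Fri/Sun  2240: Sun/Mon  2241: Mon/Wed  2242: Tue/Thu  2243: Wed/Fri  2244: Fri/Sat  2245: Sat/Mon  2246: Sun/Tue  2247: Mon/Wed  2248: Wed/Thu  …(33 more)…  2282: Wed/Fri  2283: Thu/Sat  2284: Sat/Sun  2285: Sun/Tue  2286: Mon/Wed  2287: Tue/Thu  2288: Thu/Fri  2289: Fri/Sun  2290: Sat/Mon  2291: Sun/Tue  2292: Tue/Wed ✓  2293: Wed/Fri  2294: Thu/Sat  2295: Fri/Sun
Both conditions hold in: 2236, 2264, 2292 — 3.

3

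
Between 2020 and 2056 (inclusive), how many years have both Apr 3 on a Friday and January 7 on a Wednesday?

Check each year's weekday for Apr 3 and January 7:
  2020: Fri/Tue  2021: Sat/Thu  2022: Sun/Fri  2023: Mon/Sat  2024: Wed/Sun  2025: Thu/Tue  2026: Fri/Wed ✓  2027: Sat/Thu  2028: Mon/Fri  2029: Tue/Sun  2030: Wed/Mon  2031: Thu/Tue  2032: Sat/Wed  2033: Sun/Fri  …(9 more)…  2043: Fri/Wed ✓  2044: Sun/Thu  2045: Mon/Sat  2046: Tue/Sun  2047: Wed/Mon  2048: Fri/Tue  2049: Sat/Thu  2050: Sun/Fri  2051: Mon/Sat  2052: Wed/Sun  2053: Thu/Tue  2054: Fri/Wed ✓  2055: Sat/Thu  2056: Mon/Fri
Both conditions hold in: 2026, 2037, 2043, 2054 — 4.

4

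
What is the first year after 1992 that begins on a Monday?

Jan 1 advances by 2 weekdays after a leap year and by 1 after a common year.
1992: Jan 1 is Wednesday (leap).
1993: Friday
1994: Saturday
1995: Sunday
1996: Monday (leap)
1996 begins on a Monday

1996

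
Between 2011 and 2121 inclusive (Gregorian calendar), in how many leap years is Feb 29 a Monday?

4

Leap years in 2011–2121: 27 of them.
Feb 29 weekday advances by 5 (mod 7) from one leap year to the next four years later (or differs when a century non-leap intervenes).
Leap-day weekdays: 2012:Wed 2016:Mon✓ 2020:Sat 2024:Thu 2028:Tue 2032:Sun 2036:Fri 2040:Wed 2044:Mon✓ 2048:Sat 2052:Thu 2056:Tue 2060:Sun 2064:Fri 2068:Wed 2072:Mon✓ 2076:Sat 2080:Thu 2084:Tue 2088:Sun 2092:Fri 2096:Wed 2104:Fri 2108:Wed 2112:Mon✓ 2116:Sat 2120:Thu
Monday: 2016, 2044, 2072, 2112 → 4.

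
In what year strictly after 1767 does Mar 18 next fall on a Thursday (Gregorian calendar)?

From one year to the next, a fixed date's weekday advances by 1, or by 2 when a Feb 29 lies between the two dates.
1767: March 18 is Wednesday.
1768: Friday (+2)
1769: Saturday (+1)
1770: Sunday (+1)
1771: Monday (+1)
1772: Wednesday (+2)
1773: Thursday (+1)
Mar 18 falls on a Thursday in 1773.

1773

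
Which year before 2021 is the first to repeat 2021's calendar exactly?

2010

Two years share a calendar iff Jan 1 falls on the same weekday and both are leap or both are common. 2021: Jan 1 is Friday, common year.
2020: Jan 1 Wednesday, leap
2019: Jan 1 Tuesday, common
2018: Jan 1 Monday, common
2017: Jan 1 Sunday, common
2016: Jan 1 Friday, leap
2015: Jan 1 Thursday, common
2014: Jan 1 Wednesday, common
2013: Jan 1 Tuesday, common
2012: Jan 1 Sunday, leap
2011: Jan 1 Saturday, common
2010: Jan 1 Friday, common
2010 matches on both conditions.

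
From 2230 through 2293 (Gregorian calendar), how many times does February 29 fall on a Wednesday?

3

Leap years in 2230–2293: 16 of them.
Feb 29 weekday advances by 5 (mod 7) from one leap year to the next four years later (or differs when a century non-leap intervenes).
Leap-day weekdays: 2232:Wed✓ 2236:Mon 2240:Sat 2244:Thu 2248:Tue 2252:Sun 2256:Fri 2260:Wed✓ 2264:Mon 2268:Sat 2272:Thu 2276:Tue 2280:Sun 2284:Fri 2288:Wed✓ 2292:Mon
Wednesday: 2232, 2260, 2288 → 3.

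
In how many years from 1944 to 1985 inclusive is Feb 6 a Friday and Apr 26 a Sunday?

Check each year's weekday for Feb 6 and Apr 26:
  1944: Sun/Wed  1945: Tue/Thu  1946: Wed/Fri  1947: Thu/Sat  1948: Fri/Mon  1949: Sun/Tue  1950: Mon/Wed  1951: Tue/Thu  1952: Wed/Sat  1953: Fri/Sun ✓  1954: Sat/Mon  1955: Sun/Tue  1956: Mon/Thu  1957: Wed/Fri  …(14 more)…  1972: Sun/Wed  1973: Tue/Thu  1974: Wed/Fri  1975: Thu/Sat  1976: Fri/Mon  1977: Sun/Tue  1978: Mon/Wed  1979: Tue/Thu  1980: Wed/Sat  1981: Fri/Sun ✓  1982: Sat/Mon  1983: Sun/Tue  1984: Mon/Thu  1985: Wed/Fri
Both conditions hold in: 1953, 1959, 1970, 1981 — 4.

4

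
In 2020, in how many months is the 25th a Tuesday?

2

Check the 25th of each month of 2020: Jan 25: Sat, Feb 25: Tue, Mar 25: Wed, Apr 25: Sat, May 25: Mon, Jun 25: Thu, Jul 25: Sat, Aug 25: Tue, Sep 25: Fri, Oct 25: Sun, Nov 25: Wed, Dec 25: Fri.
Tuesday occurs in February, August — 2 months.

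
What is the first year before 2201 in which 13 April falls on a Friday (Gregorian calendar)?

From one year to the next, a fixed date's weekday advances by 1, or by 2 when a Feb 29 lies between the two dates.
2201: April 13 is Monday.
2200: Sunday (−1)
2199: Saturday (−1)
2198: Friday (−1)
13 April falls on a Friday in 2198.

2198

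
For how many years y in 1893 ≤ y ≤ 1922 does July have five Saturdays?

July has 31 days; it has five Saturdays when Saturday falls among the first (month-length − 28) days — i.e. when July 1 is one of Saturday/Friday/Thursday.
July 1 by year: 1893:Sat✓ 1894:Sun 1895:Mon 1896:Wed 1897:Thu✓ 1898:Fri✓ 1899:Sat✓ 1900:Sun 1901:Mon 1902:Tue 1903:Wed 1904:Fri✓ 1905:Sat✓ 1906:Sun 1907:Mon 1908:Wed 1909:Thu✓ 1910:Fri✓ 1911:Sat✓ 1912:Mon 1913:Tue 1914:Wed 1915:Thu✓ 1916:Sat✓ 1917:Sun 1918:Mon 1919:Tue 1920:Thu✓ 1921:Fri✓ 1922:Sat✓
Years with five Saturdays: 1893, 1897, 1898, 1899, 1904, 1905, 1909, 1910, 1911, 1915, 1916, 1920, 1921, 1922 → 14.

14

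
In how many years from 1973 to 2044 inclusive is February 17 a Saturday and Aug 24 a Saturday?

2

Check each year's weekday for February 17 and Aug 24:
  1973: Sat/Fri  1974: Sun/Sat  1975: Mon/Sun  1976: Tue/Tue  1977: Thu/Wed  1978: Fri/Thu  1979: Sat/Fri  1980: Sun/Sun  1981: Tue/Mon  1982: Wed/Tue  1983: Thu/Wed  1984: Fri/Fri  1985: Sun/Sat  1986: Mon/Sun  …(44 more)…  2031: Mon/Sun  2032: Tue/Tue  2033: Thu/Wed  2034: Fri/Thu  2035: Sat/Fri  2036: Sun/Sun  2037: Tue/Mon  2038: Wed/Tue  2039: Thu/Wed  2040: Fri/Fri  2041: Sun/Sat  2042: Mon/Sun  2043: Tue/Mon  2044: Wed/Wed
Both conditions hold in: 1996, 2024 — 2.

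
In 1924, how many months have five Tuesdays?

A month of length L has five Tuesdays iff its first Tuesday is on day ≤ L−28 (so day 1–3 in a 31-day month, 1–2 in a 30-day month, day 1 in a leap February).
Checking each month of 1924: Jan starts Tue (31d) ✓; Feb starts Fri (29d); Mar starts Sat (31d); Apr starts Tue (30d) ✓; May starts Thu (31d); Jun starts Sun (30d); Jul starts Tue (31d) ✓; Aug starts Fri (31d); Sep starts Mon (30d) ✓; Oct starts Wed (31d); Nov starts Sat (30d); Dec starts Mon (31d) ✓.
Five-Tuesday months: January, April, July, September, December → 5.

5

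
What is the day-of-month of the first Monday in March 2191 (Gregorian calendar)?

March 1, 2191 is a Tuesday, so the first Monday is the 7th.
The first Monday is 7 + 0 = 7.

7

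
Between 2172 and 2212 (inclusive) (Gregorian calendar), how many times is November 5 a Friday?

5

Track November 5's weekday year by year (advancing +1, or +2 across a Feb 29):
  2172: Thu  2173: Fri (+1) ✓  2174: Sat (+1)  2175: Sun (+1)  2176: Tue (+2)
  2177: Wed (+1)  2178: Thu (+1)  2179: Fri (+1) ✓  2180: Sun (+2)  2181: Mon (+1)
  2182: Tue (+1)  2183: Wed (+1)  2184: Fri (+2) ✓  2185: Sat (+1)  … (13 more years) …
  2199: Tue (+1)  2200: Wed (+1)  2201: Thu (+1)  2202: Fri (+1) ✓  2203: Sat (+1)
  2204: Mon (+2)  2205: Tue (+1)  2206: Wed (+1)  2207: Thu (+1)  2208: Sat (+2)
  2209: Sun (+1)  2210: Mon (+1)  2211: Tue (+1)  2212: Thu (+2)
Friday years: 2173, 2179, 2184, 2190, 2202 — 5 in total.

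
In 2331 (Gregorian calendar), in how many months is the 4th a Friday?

Check the 4th of each month of 2331: Jan 4: Sun, Feb 4: Wed, Mar 4: Wed, Apr 4: Sat, May 4: Mon, Jun 4: Thu, Jul 4: Sat, Aug 4: Tue, Sep 4: Fri, Oct 4: Sun, Nov 4: Wed, Dec 4: Fri.
Friday occurs in September, December — 2 months.

2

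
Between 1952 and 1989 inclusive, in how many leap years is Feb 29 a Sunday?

1

Leap years in 1952–1989: 10 of them.
Feb 29 weekday advances by 5 (mod 7) from one leap year to the next four years later (or differs when a century non-leap intervenes).
Leap-day weekdays: 1952:Fri 1956:Wed 1960:Mon 1964:Sat 1968:Thu 1972:Tue 1976:Sun✓ 1980:Fri 1984:Wed 1988:Mon
Sunday: 1976 → 1.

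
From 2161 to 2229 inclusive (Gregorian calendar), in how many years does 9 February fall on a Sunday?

Track 9 February's weekday year by year (advancing +1, or +2 across a Feb 29):
  2161: Mon  2162: Tue (+1)  2163: Wed (+1)  2164: Thu (+1)  2165: Sat (+2)
  2166: Sun (+1) ✓  2167: Mon (+1)  2168: Tue (+1)  2169: Thu (+2)  2170: Fri (+1)
  2171: Sat (+1)  2172: Sun (+1) ✓  2173: Tue (+2)  2174: Wed (+1)  … (41 more years) …
  2216: Fri (+1)  2217: Sun (+2) ✓  2218: Mon (+1)  2219: Tue (+1)  2220: Wed (+1)
  2221: Fri (+2)  2222: Sat (+1)  2223: Sun (+1) ✓  2224: Mon (+1)  2225: Wed (+2)
  2226: Thu (+1)  2227: Fri (+1)  2228: Sat (+1)  2229: Mon (+2)
Sunday years: 2166, 2172, 2177, 2183, 2194, 2200, 2206, 2212, 2217, 2223 — 10 in total.

10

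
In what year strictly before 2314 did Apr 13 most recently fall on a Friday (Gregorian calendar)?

2306

From one year to the next, a fixed date's weekday advances by 1, or by 2 when a Feb 29 lies between the two dates.
2314: April 13 is Monday.
2313: Sunday (−1)
2312: Saturday (−1)
2311: Thursday (−2)
2310: Wednesday (−1)
2309: Tuesday (−1)
2308: Monday (−1)
2307: Saturday (−2)
2306: Friday (−1)
Apr 13 falls on a Friday in 2306.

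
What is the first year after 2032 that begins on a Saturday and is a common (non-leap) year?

Jan 1 advances by 2 weekdays after a leap year and by 1 after a common year.
2032: Jan 1 is Thursday (leap).
2033: Saturday
2033 begins on a Saturday and is a common year.

2033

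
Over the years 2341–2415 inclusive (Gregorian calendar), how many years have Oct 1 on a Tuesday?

10

Track Oct 1's weekday year by year (advancing +1, or +2 across a Feb 29):
  2341: Wed  2342: Thu (+1)  2343: Fri (+1)  2344: Sun (+2)  2345: Mon (+1)
  2346: Tue (+1) ✓  2347: Wed (+1)  2348: Fri (+2)  2349: Sat (+1)  2350: Sun (+1)
  2351: Mon (+1)  2352: Wed (+2)  2353: Thu (+1)  2354: Fri (+1)  … (47 more years) …
  2402: Tue (+1) ✓  2403: Wed (+1)  2404: Fri (+2)  2405: Sat (+1)  2406: Sun (+1)
  2407: Mon (+1)  2408: Wed (+2)  2409: Thu (+1)  2410: Fri (+1)  2411: Sat (+1)
  2412: Mon (+2)  2413: Tue (+1) ✓  2414: Wed (+1)  2415: Thu (+1)
Tuesday years: 2346, 2357, 2363, 2368, 2374, 2385, 2391, 2396, 2402, 2413 — 10 in total.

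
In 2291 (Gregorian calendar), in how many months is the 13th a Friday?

Check the 13th of each month of 2291: Jan 13: Tue, Feb 13: Fri, Mar 13: Fri, Apr 13: Mon, May 13: Wed, Jun 13: Sat, Jul 13: Mon, Aug 13: Thu, Sep 13: Sun, Oct 13: Tue, Nov 13: Fri, Dec 13: Sun.
Friday occurs in February, March, November — 3 months.

3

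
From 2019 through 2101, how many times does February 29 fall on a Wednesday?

Leap years in 2019–2101: 20 of them.
Feb 29 weekday advances by 5 (mod 7) from one leap year to the next four years later (or differs when a century non-leap intervenes).
Leap-day weekdays: 2020:Sat 2024:Thu 2028:Tue 2032:Sun 2036:Fri 2040:Wed✓ 2044:Mon 2048:Sat 2052:Thu 2056:Tue 2060:Sun 2064:Fri 2068:Wed✓ 2072:Mon 2076:Sat 2080:Thu 2084:Tue 2088:Sun 2092:Fri 2096:Wed✓
Wednesday: 2040, 2068, 2096 → 3.

3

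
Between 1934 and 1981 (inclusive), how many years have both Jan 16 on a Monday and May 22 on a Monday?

Check each year's weekday for Jan 16 and May 22:
  1934: Tue/Tue  1935: Wed/Wed  1936: Thu/Fri  1937: Sat/Sat  1938: Sun/Sun  1939: Mon/Mon ✓  1940: Tue/Wed  1941: Thu/Thu  1942: Fri/Fri  1943: Sat/Sat  1944: Sun/Mon  1945: Tue/Tue  1946: Wed/Wed  1947: Thu/Thu  …(20 more)…  1968: Tue/Wed  1969: Thu/Thu  1970: Fri/Fri  1971: Sat/Sat  1972: Sun/Mon  1973: Tue/Tue  1974: Wed/Wed  1975: Thu/Thu  1976: Fri/Sat  1977: Sun/Sun  1978: Mon/Mon ✓  1979: Tue/Tue  1980: Wed/Thu  1981: Fri/Fri
Both conditions hold in: 1939, 1950, 1961, 1967, 1978 — 5.

5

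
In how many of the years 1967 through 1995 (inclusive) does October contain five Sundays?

October has 31 days; it has five Sundays when Sunday falls among the first (month-length − 28) days — i.e. when October 1 is one of Sunday/Saturday/Friday.
October 1 by year: 1967:Sun✓ 1968:Tue 1969:Wed 1970:Thu 1971:Fri✓ 1972:Sun✓ 1973:Mon 1974:Tue 1975:Wed 1976:Fri✓ 1977:Sat✓ 1978:Sun✓ 1979:Mon 1980:Wed 1981:Thu 1982:Fri✓ 1983:Sat✓ 1984:Mon 1985:Tue 1986:Wed 1987:Thu 1988:Sat✓ 1989:Sun✓ 1990:Mon 1991:Tue 1992:Thu 1993:Fri✓ 1994:Sat✓ 1995:Sun✓
Years with five Sundays: 1967, 1971, 1972, 1976, 1977, 1978, 1982, 1983, 1988, 1989, 1993, 1994, 1995 → 13.

13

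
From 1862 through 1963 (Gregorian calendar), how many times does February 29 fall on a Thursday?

Leap years in 1862–1963: 24 of them.
Feb 29 weekday advances by 5 (mod 7) from one leap year to the next four years later (or differs when a century non-leap intervenes).
Leap-day weekdays: 1864:Mon 1868:Sat 1872:Thu✓ 1876:Tue 1880:Sun 1884:Fri 1888:Wed 1892:Mon 1896:Sat 1904:Mon 1908:Sat 1912:Thu✓ 1916:Tue 1920:Sun 1924:Fri 1928:Wed 1932:Mon 1936:Sat 1940:Thu✓ 1944:Tue 1948:Sun 1952:Fri 1956:Wed 1960:Mon
Thursday: 1872, 1912, 1940 → 3.

3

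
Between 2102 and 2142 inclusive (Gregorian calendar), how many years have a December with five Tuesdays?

17

December has 31 days; it has five Tuesdays when Tuesday falls among the first (month-length − 28) days — i.e. when December 1 is one of Tuesday/Monday/Sunday.
December 1 by year: 2102:Fri 2103:Sat 2104:Mon✓ 2105:Tue✓ 2106:Wed 2107:Thu 2108:Sat 2109:Sun✓ 2110:Mon✓ 2111:Tue✓ 2112:Thu 2113:Fri 2114:Sat 2115:Sun✓ 2116:Tue✓ …(11 more)… 2128:Wed 2129:Thu 2130:Fri 2131:Sat 2132:Mon✓ 2133:Tue✓ 2134:Wed 2135:Thu 2136:Sat 2137:Sun✓ 2138:Mon✓ 2139:Tue✓ 2140:Thu 2141:Fri 2142:Sat
Years with five Tuesdays: 2104, 2105, 2109, 2110, 2111, 2115, 2116, 2120, 2121, 2122, 2126, 2127, 2132, 2133, 2137, 2138, 2139 → 17.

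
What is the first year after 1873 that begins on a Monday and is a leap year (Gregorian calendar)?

1912

Jan 1 advances by 2 weekdays after a leap year and by 1 after a common year.
1873: Jan 1 is Wednesday.
1874: Thursday
1875: Friday
1876: Saturday (leap)
1877: Monday
1878: Tuesday
1879: Wednesday
1880: Thursday (leap)
1881: Saturday
1882: Sunday
1883: Monday
1884: Tuesday (leap)
1885: Thursday
1886: Friday
1887: Saturday
1888: Sunday (leap)
1889: Tuesday
1890: Wednesday
1891: Thursday
1892: Friday (leap)
1893: Sunday
1894: Monday
1895: Tuesday
1896: Wednesday (leap)
1897: Friday
1898: Saturday
1899: Sunday
1900: Monday
1901: Tuesday
1902: Wednesday
1903: Thursday
1904: Friday (leap)
1905: Sunday
1906: Monday
1907: Tuesday
1908: Wednesday (leap)
1909: Friday
1910: Saturday
1911: Sunday
1912: Monday (leap)
1912 begins on a Monday and is a leap year.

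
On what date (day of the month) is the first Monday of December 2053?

December 1, 2053 is a Monday, so the first Monday is the 1st.
The first Monday is 1 + 0 = 1.

1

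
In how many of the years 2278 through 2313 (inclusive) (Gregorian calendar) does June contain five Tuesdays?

9

June has 30 days; it has five Tuesdays when Tuesday falls among the first (month-length − 28) days — i.e. when June 1 is one of Tuesday/Monday.
June 1 by year: 2278:Sat 2279:Sun 2280:Tue✓ 2281:Wed 2282:Thu 2283:Fri 2284:Sun 2285:Mon✓ 2286:Tue✓ 2287:Wed 2288:Fri 2289:Sat 2290:Sun 2291:Mon✓ 2292:Wed …(6 more)… 2299:Thu 2300:Fri 2301:Sat 2302:Sun 2303:Mon✓ 2304:Wed 2305:Thu 2306:Fri 2307:Sat 2308:Mon✓ 2309:Tue✓ 2310:Wed 2311:Thu 2312:Sat 2313:Sun
Years with five Tuesdays: 2280, 2285, 2286, 2291, 2296, 2297, 2303, 2308, 2309 → 9.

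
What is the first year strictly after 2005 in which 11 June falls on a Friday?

From one year to the next, a fixed date's weekday advances by 1, or by 2 when a Feb 29 lies between the two dates.
2005: June 11 is Saturday.
2006: Sunday (+1)
2007: Monday (+1)
2008: Wednesday (+2)
2009: Thursday (+1)
2010: Friday (+1)
11 June falls on a Friday in 2010.

2010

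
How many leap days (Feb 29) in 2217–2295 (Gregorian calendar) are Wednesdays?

Leap years in 2217–2295: 19 of them.
Feb 29 weekday advances by 5 (mod 7) from one leap year to the next four years later (or differs when a century non-leap intervenes).
Leap-day weekdays: 2220:Tue 2224:Sun 2228:Fri 2232:Wed✓ 2236:Mon 2240:Sat 2244:Thu 2248:Tue 2252:Sun 2256:Fri 2260:Wed✓ 2264:Mon 2268:Sat 2272:Thu 2276:Tue 2280:Sun 2284:Fri 2288:Wed✓ 2292:Mon
Wednesday: 2232, 2260, 2288 → 3.

3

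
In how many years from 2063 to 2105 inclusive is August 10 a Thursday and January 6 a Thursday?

1

Check each year's weekday for August 10 and January 6:
  2063: Fri/Sat  2064: Sun/Sun  2065: Mon/Tue  2066: Tue/Wed  2067: Wed/Thu  2068: Fri/Fri  2069: Sat/Sun  2070: Sun/Mon  2071: Mon/Tue  2072: Wed/Wed  2073: Thu/Fri  2074: Fri/Sat  2075: Sat/Sun  2076: Mon/Mon  …(15 more)…  2092: Sun/Sun  2093: Mon/Tue  2094: Tue/Wed  2095: Wed/Thu  2096: Fri/Fri  2097: Sat/Sun  2098: Sun/Mon  2099: Mon/Tue  2100: Tue/Wed  2101: Wed/Thu  2102: Thu/Fri  2103: Fri/Sat  2104: Sun/Sun  2105: Mon/Tue
Both conditions hold in: 2084 — 1.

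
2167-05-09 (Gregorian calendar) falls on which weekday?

Saturday

January 1, 2167 is a Thursday.
May 9 is day 129 of the year, i.e. 128 days after Jan 1.
128 mod 7 = 2, so advance 2 weekdays from Thursday: Saturday.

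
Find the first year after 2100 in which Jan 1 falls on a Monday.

2103

Jan 1 advances by 2 weekdays after a leap year and by 1 after a common year.
2100: Jan 1 is Friday.
2101: Saturday
2102: Sunday
2103: Monday
2103 begins on a Monday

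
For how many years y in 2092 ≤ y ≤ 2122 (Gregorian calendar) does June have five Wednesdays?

9

June has 30 days; it has five Wednesdays when Wednesday falls among the first (month-length − 28) days — i.e. when June 1 is one of Wednesday/Tuesday.
June 1 by year: 2092:Sun 2093:Mon 2094:Tue✓ 2095:Wed✓ 2096:Fri 2097:Sat 2098:Sun 2099:Mon 2100:Tue✓ 2101:Wed✓ 2102:Thu 2103:Fri 2104:Sun 2105:Mon 2106:Tue✓ 2107:Wed✓ 2108:Fri 2109:Sat 2110:Sun 2111:Mon 2112:Wed✓ 2113:Thu 2114:Fri 2115:Sat 2116:Mon 2117:Tue✓ 2118:Wed✓ 2119:Thu 2120:Sat 2121:Sun 2122:Mon
Years with five Wednesdays: 2094, 2095, 2100, 2101, 2106, 2107, 2112, 2117, 2118 → 9.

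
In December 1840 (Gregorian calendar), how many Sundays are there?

4

December 1840 has 31 days and begins on Tuesday.
The first Sunday is December 6.
Sundays fall on 6, 13, 20, 27 — that's 4.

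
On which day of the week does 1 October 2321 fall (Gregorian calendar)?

January 1, 2321 is a Saturday.
October 1 is day 274 of the year, i.e. 273 days after Jan 1.
273 mod 7 = 0, so advance 0 weekdays from Saturday: Saturday.

Saturday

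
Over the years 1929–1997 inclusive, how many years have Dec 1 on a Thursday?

Track Dec 1's weekday year by year (advancing +1, or +2 across a Feb 29):
  1929: Sun  1930: Mon (+1)  1931: Tue (+1)  1932: Thu (+2) ✓  1933: Fri (+1)
  1934: Sat (+1)  1935: Sun (+1)  1936: Tue (+2)  1937: Wed (+1)  1938: Thu (+1) ✓
  1939: Fri (+1)  1940: Sun (+2)  1941: Mon (+1)  1942: Tue (+1)  … (41 more years) …
  1984: Sat (+2)  1985: Sun (+1)  1986: Mon (+1)  1987: Tue (+1)  1988: Thu (+2) ✓
  1989: Fri (+1)  1990: Sat (+1)  1991: Sun (+1)  1992: Tue (+2)  1993: Wed (+1)
  1994: Thu (+1) ✓  1995: Fri (+1)  1996: Sun (+2)  1997: Mon (+1)
Thursday years: 1932, 1938, 1949, 1955, 1960, 1966, 1977, 1983, 1988, 1994 — 10 in total.

10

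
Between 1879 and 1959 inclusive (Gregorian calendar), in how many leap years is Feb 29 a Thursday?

2

Leap years in 1879–1959: 19 of them.
Feb 29 weekday advances by 5 (mod 7) from one leap year to the next four years later (or differs when a century non-leap intervenes).
Leap-day weekdays: 1880:Sun 1884:Fri 1888:Wed 1892:Mon 1896:Sat 1904:Mon 1908:Sat 1912:Thu✓ 1916:Tue 1920:Sun 1924:Fri 1928:Wed 1932:Mon 1936:Sat 1940:Thu✓ 1944:Tue 1948:Sun 1952:Fri 1956:Wed
Thursday: 1912, 1940 → 2.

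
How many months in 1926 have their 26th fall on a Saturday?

Check the 26th of each month of 1926: Jan 26: Tue, Feb 26: Fri, Mar 26: Fri, Apr 26: Mon, May 26: Wed, Jun 26: Sat, Jul 26: Mon, Aug 26: Thu, Sep 26: Sun, Oct 26: Tue, Nov 26: Fri, Dec 26: Sun.
Saturday occurs in June — 1 month.

1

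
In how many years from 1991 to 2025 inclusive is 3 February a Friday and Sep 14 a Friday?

Check each year's weekday for 3 February and Sep 14:
  1991: Sun/Sat  1992: Mon/Mon  1993: Wed/Tue  1994: Thu/Wed  1995: Fri/Thu  1996: Sat/Sat  1997: Mon/Sun  1998: Tue/Mon  1999: Wed/Tue  2000: Thu/Thu  2001: Sat/Fri  2002: Sun/Sat  2003: Mon/Sun  2004: Tue/Tue  …(7 more)…  2012: Fri/Fri ✓  2013: Sun/Sat  2014: Mon/Sun  2015: Tue/Mon  2016: Wed/Wed  2017: Fri/Thu  2018: Sat/Fri  2019: Sun/Sat  2020: Mon/Mon  2021: Wed/Tue  2022: Thu/Wed  2023: Fri/Thu  2024: Sat/Sat  2025: Mon/Sun
Both conditions hold in: 2012 — 1.

1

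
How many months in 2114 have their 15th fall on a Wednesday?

Check the 15th of each month of 2114: Jan 15: Mon, Feb 15: Thu, Mar 15: Thu, Apr 15: Sun, May 15: Tue, Jun 15: Fri, Jul 15: Sun, Aug 15: Wed, Sep 15: Sat, Oct 15: Mon, Nov 15: Thu, Dec 15: Sat.
Wednesday occurs in August — 1 month.

1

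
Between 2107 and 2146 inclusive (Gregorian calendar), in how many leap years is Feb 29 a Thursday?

1

Leap years in 2107–2146: 10 of them.
Feb 29 weekday advances by 5 (mod 7) from one leap year to the next four years later (or differs when a century non-leap intervenes).
Leap-day weekdays: 2108:Wed 2112:Mon 2116:Sat 2120:Thu✓ 2124:Tue 2128:Sun 2132:Fri 2136:Wed 2140:Mon 2144:Sat
Thursday: 2120 → 1.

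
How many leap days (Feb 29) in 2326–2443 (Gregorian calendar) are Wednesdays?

5

Leap years in 2326–2443: 29 of them.
Feb 29 weekday advances by 5 (mod 7) from one leap year to the next four years later (or differs when a century non-leap intervenes).
Leap-day weekdays: 2328:Wed✓ 2332:Mon 2336:Sat 2340:Thu 2344:Tue 2348:Sun 2352:Fri 2356:Wed✓ 2360:Mon 2364:Sat 2368:Thu 2372:Tue 2376:Sun …(3 more)… 2392:Sat 2396:Thu 2400:Tue 2404:Sun 2408:Fri 2412:Wed✓ 2416:Mon 2420:Sat 2424:Thu 2428:Tue 2432:Sun 2436:Fri 2440:Wed✓
Wednesday: 2328, 2356, 2384, 2412, 2440 → 5.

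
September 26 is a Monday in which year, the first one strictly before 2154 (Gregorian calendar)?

2146

From one year to the next, a fixed date's weekday advances by 1, or by 2 when a Feb 29 lies between the two dates.
2154: September 26 is Thursday.
2153: Wednesday (−1)
2152: Tuesday (−1)
2151: Sunday (−2)
2150: Saturday (−1)
2149: Friday (−1)
2148: Thursday (−1)
2147: Tuesday (−2)
2146: Monday (−1)
September 26 falls on a Monday in 2146.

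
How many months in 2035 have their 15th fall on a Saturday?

2

Check the 15th of each month of 2035: Jan 15: Mon, Feb 15: Thu, Mar 15: Thu, Apr 15: Sun, May 15: Tue, Jun 15: Fri, Jul 15: Sun, Aug 15: Wed, Sep 15: Sat, Oct 15: Mon, Nov 15: Thu, Dec 15: Sat.
Saturday occurs in September, December — 2 months.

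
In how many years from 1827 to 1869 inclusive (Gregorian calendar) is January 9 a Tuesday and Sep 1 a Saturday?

Check each year's weekday for January 9 and Sep 1:
  1827: Tue/Sat ✓  1828: Wed/Mon  1829: Fri/Tue  1830: Sat/Wed  1831: Sun/Thu  1832: Mon/Sat  1833: Wed/Sun  1834: Thu/Mon  1835: Fri/Tue  1836: Sat/Thu  1837: Mon/Fri  1838: Tue/Sat ✓  1839: Wed/Sun  1840: Thu/Tue  …(15 more)…  1856: Wed/Mon  1857: Fri/Tue  1858: Sat/Wed  1859: Sun/Thu  1860: Mon/Sat  1861: Wed/Sun  1862: Thu/Mon  1863: Fri/Tue  1864: Sat/Thu  1865: Mon/Fri  1866: Tue/Sat ✓  1867: Wed/Sun  1868: Thu/Tue  1869: Sat/Wed
Both conditions hold in: 1827, 1838, 1849, 1855, 1866 — 5.

5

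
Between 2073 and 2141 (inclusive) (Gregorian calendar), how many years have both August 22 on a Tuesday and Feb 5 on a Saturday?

2

Check each year's weekday for August 22 and Feb 5:
  2073: Tue/Sun  2074: Wed/Mon  2075: Thu/Tue  2076: Sat/Wed  2077: Sun/Fri  2078: Mon/Sat  2079: Tue/Sun  2080: Thu/Mon  2081: Fri/Wed  2082: Sat/Thu  2083: Sun/Fri  2084: Tue/Sat ✓  2085: Wed/Mon  2086: Thu/Tue  …(41 more)…  2128: Sun/Thu  2129: Mon/Sat  2130: Tue/Sun  2131: Wed/Mon  2132: Fri/Tue  2133: Sat/Thu  2134: Sun/Fri  2135: Mon/Sat  2136: Wed/Sun  2137: Thu/Tue  2138: Fri/Wed  2139: Sat/Thu  2140: Mon/Fri  2141: Tue/Sun
Both conditions hold in: 2084, 2124 — 2.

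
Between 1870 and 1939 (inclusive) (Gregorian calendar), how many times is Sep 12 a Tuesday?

Track Sep 12's weekday year by year (advancing +1, or +2 across a Feb 29):
  1870: Mon  1871: Tue (+1) ✓  1872: Thu (+2)  1873: Fri (+1)  1874: Sat (+1)
  1875: Sun (+1)  1876: Tue (+2) ✓  1877: Wed (+1)  1878: Thu (+1)  1879: Fri (+1)
  1880: Sun (+2)  1881: Mon (+1)  1882: Tue (+1) ✓  1883: Wed (+1)  … (42 more years) …
  1926: Sun (+1)  1927: Mon (+1)  1928: Wed (+2)  1929: Thu (+1)  1930: Fri (+1)
  1931: Sat (+1)  1932: Mon (+2)  1933: Tue (+1) ✓  1934: Wed (+1)  1935: Thu (+1)
  1936: Sat (+2)  1937: Sun (+1)  1938: Mon (+1)  1939: Tue (+1) ✓
Tuesday years: 1871, 1876, 1882, 1893, 1899, 1905, 1911, 1916, 1922, 1933, 1939 — 11 in total.

11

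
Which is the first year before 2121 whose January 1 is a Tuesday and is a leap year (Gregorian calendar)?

2104

Jan 1 advances by 2 weekdays after a leap year and by 1 after a common year.
2121: Jan 1 is Wednesday.
2120: Monday (leap)
2119: Sunday
2118: Saturday
2117: Friday
2116: Wednesday (leap)
2115: Tuesday
2114: Monday
2113: Sunday
2112: Friday (leap)
2111: Thursday
2110: Wednesday
2109: Tuesday
2108: Sunday (leap)
2107: Saturday
2106: Friday
2105: Thursday
2104: Tuesday (leap)
2104 begins on a Tuesday and is a leap year.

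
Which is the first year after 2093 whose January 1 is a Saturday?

Jan 1 advances by 2 weekdays after a leap year and by 1 after a common year.
2093: Jan 1 is Thursday.
2094: Friday
2095: Saturday
2095 begins on a Saturday

2095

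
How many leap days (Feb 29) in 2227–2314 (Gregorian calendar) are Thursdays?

3

Leap years in 2227–2314: 21 of them.
Feb 29 weekday advances by 5 (mod 7) from one leap year to the next four years later (or differs when a century non-leap intervenes).
Leap-day weekdays: 2228:Fri 2232:Wed 2236:Mon 2240:Sat 2244:Thu✓ 2248:Tue 2252:Sun 2256:Fri 2260:Wed 2264:Mon 2268:Sat 2272:Thu✓ 2276:Tue 2280:Sun 2284:Fri 2288:Wed 2292:Mon 2296:Sat 2304:Mon 2308:Sat 2312:Thu✓
Thursday: 2244, 2272, 2312 → 3.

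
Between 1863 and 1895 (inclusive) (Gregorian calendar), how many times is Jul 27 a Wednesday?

5

Track Jul 27's weekday year by year (advancing +1, or +2 across a Feb 29):
  1863: Mon  1864: Wed (+2) ✓  1865: Thu (+1)  1866: Fri (+1)  1867: Sat (+1)
  1868: Mon (+2)  1869: Tue (+1)  1870: Wed (+1) ✓  1871: Thu (+1)  1872: Sat (+2)
  1873: Sun (+1)  1874: Mon (+1)  1875: Tue (+1)  1876: Thu (+2)  … (5 more years) …
  1882: Thu (+1)  1883: Fri (+1)  1884: Sun (+2)  1885: Mon (+1)  1886: Tue (+1)
  1887: Wed (+1) ✓  1888: Fri (+2)  1889: Sat (+1)  1890: Sun (+1)  1891: Mon (+1)
  1892: Wed (+2) ✓  1893: Thu (+1)  1894: Fri (+1)  1895: Sat (+1)
Wednesday years: 1864, 1870, 1881, 1887, 1892 — 5 in total.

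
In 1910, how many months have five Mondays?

4

A month of length L has five Mondays iff its first Monday is on day ≤ L−28 (so day 1–3 in a 31-day month, 1–2 in a 30-day month, day 1 in a leap February).
Checking each month of 1910: Jan starts Sat (31d) ✓; Feb starts Tue (28d); Mar starts Tue (31d); Apr starts Fri (30d); May starts Sun (31d) ✓; Jun starts Wed (30d); Jul starts Fri (31d); Aug starts Mon (31d) ✓; Sep starts Thu (30d); Oct starts Sat (31d) ✓; Nov starts Tue (30d); Dec starts Thu (31d).
Five-Monday months: January, May, August, October → 4.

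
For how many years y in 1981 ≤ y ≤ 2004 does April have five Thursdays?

April has 30 days; it has five Thursdays when Thursday falls among the first (month-length − 28) days — i.e. when April 1 is one of Thursday/Wednesday.
April 1 by year: 1981:Wed✓ 1982:Thu✓ 1983:Fri 1984:Sun 1985:Mon 1986:Tue 1987:Wed✓ 1988:Fri 1989:Sat 1990:Sun 1991:Mon 1992:Wed✓ 1993:Thu✓ 1994:Fri 1995:Sat 1996:Mon 1997:Tue 1998:Wed✓ 1999:Thu✓ 2000:Sat 2001:Sun 2002:Mon 2003:Tue 2004:Thu✓
Years with five Thursdays: 1981, 1982, 1987, 1992, 1993, 1998, 1999, 2004 → 8.

8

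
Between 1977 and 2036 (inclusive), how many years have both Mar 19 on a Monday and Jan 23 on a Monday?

Check each year's weekday for Mar 19 and Jan 23:
  1977: Sat/Sun  1978: Sun/Mon  1979: Mon/Tue  1980: Wed/Wed  1981: Thu/Fri  1982: Fri/Sat  1983: Sat/Sun  1984: Mon/Mon ✓  1985: Tue/Wed  1986: Wed/Thu  1987: Thu/Fri  1988: Sat/Sat  1989: Sun/Mon  1990: Mon/Tue  …(32 more)…  2023: Sun/Mon  2024: Tue/Tue  2025: Wed/Thu  2026: Thu/Fri  2027: Fri/Sat  2028: Sun/Sun  2029: Mon/Tue  2030: Tue/Wed  2031: Wed/Thu  2032: Fri/Fri  2033: Sat/Sun  2034: Sun/Mon  2035: Mon/Tue  2036: Wed/Wed
Both conditions hold in: 1984, 2012 — 2.

2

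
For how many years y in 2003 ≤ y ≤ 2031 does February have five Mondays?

February has 28 days (29 in leap years); it has five Mondays when Monday falls among the first (month-length − 28) days — i.e. when February 1 is Monday in a leap year (never in a common year).
February 1 by year: 2003:Sat 2004:Sun 2005:Tue 2006:Wed 2007:Thu 2008:Fri 2009:Sun 2010:Mon 2011:Tue 2012:Wed 2013:Fri 2014:Sat 2015:Sun 2016:Mon✓ 2017:Wed 2018:Thu 2019:Fri 2020:Sat 2021:Mon 2022:Tue 2023:Wed 2024:Thu 2025:Sat 2026:Sun 2027:Mon 2028:Tue 2029:Thu 2030:Fri 2031:Sat
Years with five Mondays: 2016 → 1.

1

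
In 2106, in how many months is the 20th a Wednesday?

2

Check the 20th of each month of 2106: Jan 20: Wed, Feb 20: Sat, Mar 20: Sat, Apr 20: Tue, May 20: Thu, Jun 20: Sun, Jul 20: Tue, Aug 20: Fri, Sep 20: Mon, Oct 20: Wed, Nov 20: Sat, Dec 20: Mon.
Wednesday occurs in January, October — 2 months.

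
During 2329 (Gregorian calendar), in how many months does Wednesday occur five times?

4

A month of length L has five Wednesdays iff its first Wednesday is on day ≤ L−28 (so day 1–3 in a 31-day month, 1–2 in a 30-day month, day 1 in a leap February).
Checking each month of 2329: Jan starts Tue (31d) ✓; Feb starts Fri (28d); Mar starts Fri (31d); Apr starts Mon (30d); May starts Wed (31d) ✓; Jun starts Sat (30d); Jul starts Mon (31d) ✓; Aug starts Thu (31d); Sep starts Sun (30d); Oct starts Tue (31d) ✓; Nov starts Fri (30d); Dec starts Sun (31d).
Five-Wednesday months: January, May, July, October → 4.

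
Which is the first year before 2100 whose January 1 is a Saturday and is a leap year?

2084

Jan 1 advances by 2 weekdays after a leap year and by 1 after a common year.
2100: Jan 1 is Friday.
2099: Thursday
2098: Wednesday
2097: Tuesday
2096: Sunday (leap)
2095: Saturday
2094: Friday
2093: Thursday
2092: Tuesday (leap)
2091: Monday
2090: Sunday
2089: Saturday
2088: Thursday (leap)
2087: Wednesday
2086: Tuesday
2085: Monday
2084: Saturday (leap)
2084 begins on a Saturday and is a leap year.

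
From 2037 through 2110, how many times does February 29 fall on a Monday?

Leap years in 2037–2110: 17 of them.
Feb 29 weekday advances by 5 (mod 7) from one leap year to the next four years later (or differs when a century non-leap intervenes).
Leap-day weekdays: 2040:Wed 2044:Mon✓ 2048:Sat 2052:Thu 2056:Tue 2060:Sun 2064:Fri 2068:Wed 2072:Mon✓ 2076:Sat 2080:Thu 2084:Tue 2088:Sun 2092:Fri 2096:Wed 2104:Fri 2108:Wed
Monday: 2044, 2072 → 2.

2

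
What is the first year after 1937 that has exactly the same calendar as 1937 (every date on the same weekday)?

Two years share a calendar iff Jan 1 falls on the same weekday and both are leap or both are common. 1937: Jan 1 is Friday, common year.
1938: Jan 1 Saturday, common
1939: Jan 1 Sunday, common
1940: Jan 1 Monday, leap
1941: Jan 1 Wednesday, common
1942: Jan 1 Thursday, common
1943: Jan 1 Friday, common
1943 matches on both conditions.

1943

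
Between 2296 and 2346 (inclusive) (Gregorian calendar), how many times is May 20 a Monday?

Track May 20's weekday year by year (advancing +1, or +2 across a Feb 29):
  2296: Wed  2297: Thu (+1)  2298: Fri (+1)  2299: Sat (+1)  2300: Sun (+1)
  2301: Mon (+1) ✓  2302: Tue (+1)  2303: Wed (+1)  2304: Fri (+2)  2305: Sat (+1)
  2306: Sun (+1)  2307: Mon (+1) ✓  2308: Wed (+2)  2309: Thu (+1)  … (23 more years) …
  2333: Sat (+1)  2334: Sun (+1)  2335: Mon (+1) ✓  2336: Wed (+2)  2337: Thu (+1)
  2338: Fri (+1)  2339: Sat (+1)  2340: Mon (+2) ✓  2341: Tue (+1)  2342: Wed (+1)
  2343: Thu (+1)  2344: Sat (+2)  2345: Sun (+1)  2346: Mon (+1) ✓
Monday years: 2301, 2307, 2312, 2318, 2329, 2335, 2340, 2346 — 8 in total.

8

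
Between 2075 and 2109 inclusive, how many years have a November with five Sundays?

10

November has 30 days; it has five Sundays when Sunday falls among the first (month-length − 28) days — i.e. when November 1 is one of Sunday/Saturday.
November 1 by year: 2075:Fri 2076:Sun✓ 2077:Mon 2078:Tue 2079:Wed 2080:Fri 2081:Sat✓ 2082:Sun✓ 2083:Mon 2084:Wed 2085:Thu 2086:Fri 2087:Sat✓ 2088:Mon 2089:Tue …(5 more)… 2095:Tue 2096:Thu 2097:Fri 2098:Sat✓ 2099:Sun✓ 2100:Mon 2101:Tue 2102:Wed 2103:Thu 2104:Sat✓ 2105:Sun✓ 2106:Mon 2107:Tue 2108:Thu 2109:Fri
Years with five Sundays: 2076, 2081, 2082, 2087, 2092, 2093, 2098, 2099, 2104, 2105 → 10.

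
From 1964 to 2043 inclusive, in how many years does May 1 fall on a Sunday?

11

Track May 1's weekday year by year (advancing +1, or +2 across a Feb 29):
  1964: Fri  1965: Sat (+1)  1966: Sun (+1) ✓  1967: Mon (+1)  1968: Wed (+2)
  1969: Thu (+1)  1970: Fri (+1)  1971: Sat (+1)  1972: Mon (+2)  1973: Tue (+1)
  1974: Wed (+1)  1975: Thu (+1)  1976: Sat (+2)  1977: Sun (+1) ✓  … (52 more years) …
  2030: Wed (+1)  2031: Thu (+1)  2032: Sat (+2)  2033: Sun (+1) ✓  2034: Mon (+1)
  2035: Tue (+1)  2036: Thu (+2)  2037: Fri (+1)  2038: Sat (+1)  2039: Sun (+1) ✓
  2040: Tue (+2)  2041: Wed (+1)  2042: Thu (+1)  2043: Fri (+1)
Sunday years: 1966, 1977, 1983, 1988, 1994, 2005, 2011, 2016, 2022, 2033, 2039 — 11 in total.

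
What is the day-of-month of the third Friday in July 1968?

19

July 1, 1968 is a Monday, so the first Friday is the 5th.
The third Friday is 5 + 14 = 19.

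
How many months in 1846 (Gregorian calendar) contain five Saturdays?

A month of length L has five Saturdays iff its first Saturday is on day ≤ L−28 (so day 1–3 in a 31-day month, 1–2 in a 30-day month, day 1 in a leap February).
Checking each month of 1846: Jan starts Thu (31d) ✓; Feb starts Sun (28d); Mar starts Sun (31d); Apr starts Wed (30d); May starts Fri (31d) ✓; Jun starts Mon (30d); Jul starts Wed (31d); Aug starts Sat (31d) ✓; Sep starts Tue (30d); Oct starts Thu (31d) ✓; Nov starts Sun (30d); Dec starts Tue (31d).
Five-Saturday months: January, May, August, October → 4.

4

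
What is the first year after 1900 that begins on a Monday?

1906

Jan 1 advances by 2 weekdays after a leap year and by 1 after a common year.
1900: Jan 1 is Monday.
1901: Tuesday
1902: Wednesday
1903: Thursday
1904: Friday (leap)
1905: Sunday
1906: Monday
1906 begins on a Monday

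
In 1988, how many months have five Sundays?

4

A month of length L has five Sundays iff its first Sunday is on day ≤ L−28 (so day 1–3 in a 31-day month, 1–2 in a 30-day month, day 1 in a leap February).
Checking each month of 1988: Jan starts Fri (31d) ✓; Feb starts Mon (29d); Mar starts Tue (31d); Apr starts Fri (30d); May starts Sun (31d) ✓; Jun starts Wed (30d); Jul starts Fri (31d) ✓; Aug starts Mon (31d); Sep starts Thu (30d); Oct starts Sat (31d) ✓; Nov starts Tue (30d); Dec starts Thu (31d).
Five-Sunday months: January, May, July, October → 4.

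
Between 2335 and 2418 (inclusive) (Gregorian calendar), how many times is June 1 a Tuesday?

Track June 1's weekday year by year (advancing +1, or +2 across a Feb 29):
  2335: Sat  2336: Mon (+2)  2337: Tue (+1) ✓  2338: Wed (+1)  2339: Thu (+1)
  2340: Sat (+2)  2341: Sun (+1)  2342: Mon (+1)  2343: Tue (+1) ✓  2344: Thu (+2)
  2345: Fri (+1)  2346: Sat (+1)  2347: Sun (+1)  2348: Tue (+2) ✓  … (56 more years) …
  2405: Wed (+1)  2406: Thu (+1)  2407: Fri (+1)  2408: Sun (+2)  2409: Mon (+1)
  2410: Tue (+1) ✓  2411: Wed (+1)  2412: Fri (+2)  2413: Sat (+1)  2414: Sun (+1)
  2415: Mon (+1)  2416: Wed (+2)  2417: Thu (+1)  2418: Fri (+1)
Tuesday years: 2337, 2343, 2348, 2354, 2365, 2371, 2376, 2382, 2393, 2399, 2404, 2410 — 12 in total.

12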